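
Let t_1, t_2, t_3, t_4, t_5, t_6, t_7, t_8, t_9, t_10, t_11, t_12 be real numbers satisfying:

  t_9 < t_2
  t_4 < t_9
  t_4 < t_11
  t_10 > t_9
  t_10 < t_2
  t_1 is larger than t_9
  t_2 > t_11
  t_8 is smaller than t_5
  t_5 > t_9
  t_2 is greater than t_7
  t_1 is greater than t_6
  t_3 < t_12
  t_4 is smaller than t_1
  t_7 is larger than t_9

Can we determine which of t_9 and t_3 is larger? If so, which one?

Following every chain through t_3: above t_3 we get t_12.
t_9 is not reached, and no chain runs the other way from t_9 to t_3.
So the given relations leave the order of t_3 and t_9 undetermined.

undetermined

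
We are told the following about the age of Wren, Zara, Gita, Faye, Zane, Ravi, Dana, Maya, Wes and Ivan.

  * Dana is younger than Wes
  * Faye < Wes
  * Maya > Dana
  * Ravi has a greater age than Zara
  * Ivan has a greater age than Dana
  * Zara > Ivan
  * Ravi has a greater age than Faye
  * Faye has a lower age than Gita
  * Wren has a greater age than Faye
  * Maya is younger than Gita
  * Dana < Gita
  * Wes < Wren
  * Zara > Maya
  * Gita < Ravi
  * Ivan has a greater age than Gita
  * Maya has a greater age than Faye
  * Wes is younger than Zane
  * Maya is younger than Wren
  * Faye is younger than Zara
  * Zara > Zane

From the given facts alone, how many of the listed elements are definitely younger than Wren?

4

From Wren the given relations immediately reach Faye, Wes, Maya.
From those, Dana — 4 in total.
No other element is forced below Wren by the given relations, so the count is 4.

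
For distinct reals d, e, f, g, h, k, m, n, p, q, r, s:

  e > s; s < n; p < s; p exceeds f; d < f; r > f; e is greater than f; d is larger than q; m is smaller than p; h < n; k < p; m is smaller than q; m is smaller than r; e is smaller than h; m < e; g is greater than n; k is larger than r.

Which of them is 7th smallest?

The consecutive relations fix a unique order: m < q < d < f < r < k < p < s < e < h < n < g.
The 7th smallest is p.

p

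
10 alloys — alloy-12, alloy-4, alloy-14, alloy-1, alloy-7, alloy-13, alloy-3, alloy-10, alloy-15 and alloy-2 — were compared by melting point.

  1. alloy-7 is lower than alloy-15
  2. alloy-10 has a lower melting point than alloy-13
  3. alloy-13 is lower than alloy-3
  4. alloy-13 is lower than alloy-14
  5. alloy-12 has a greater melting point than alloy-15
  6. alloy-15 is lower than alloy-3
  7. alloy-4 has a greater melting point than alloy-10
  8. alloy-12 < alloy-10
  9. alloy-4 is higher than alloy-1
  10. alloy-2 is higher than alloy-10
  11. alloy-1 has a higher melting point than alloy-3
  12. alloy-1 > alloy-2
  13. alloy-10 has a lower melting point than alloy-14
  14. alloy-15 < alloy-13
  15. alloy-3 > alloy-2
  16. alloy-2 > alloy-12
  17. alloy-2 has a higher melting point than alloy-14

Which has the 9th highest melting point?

alloy-15

The consecutive relations fix a unique order: alloy-7 < alloy-15 < alloy-12 < alloy-10 < alloy-13 < alloy-14 < alloy-2 < alloy-3 < alloy-1 < alloy-4.
Counting 9 from the largest end gives alloy-15.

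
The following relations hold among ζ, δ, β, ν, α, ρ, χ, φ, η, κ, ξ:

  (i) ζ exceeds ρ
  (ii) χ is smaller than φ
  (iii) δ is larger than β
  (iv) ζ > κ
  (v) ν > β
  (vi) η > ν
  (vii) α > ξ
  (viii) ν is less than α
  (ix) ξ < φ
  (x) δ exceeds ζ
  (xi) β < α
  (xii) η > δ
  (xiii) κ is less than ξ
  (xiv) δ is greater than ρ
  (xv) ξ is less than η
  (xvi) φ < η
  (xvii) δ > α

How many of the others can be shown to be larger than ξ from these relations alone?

The elements the relations force above ξ are α, φ, δ, η — no chain reaches any other.
That is 4.

4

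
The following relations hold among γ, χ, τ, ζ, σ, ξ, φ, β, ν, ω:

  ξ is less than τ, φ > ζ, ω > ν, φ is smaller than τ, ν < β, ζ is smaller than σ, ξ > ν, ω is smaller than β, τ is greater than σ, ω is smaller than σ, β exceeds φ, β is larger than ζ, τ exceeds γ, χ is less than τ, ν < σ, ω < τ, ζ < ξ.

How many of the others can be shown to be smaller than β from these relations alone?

Directly below β: ν, ω, ζ, φ.
Nothing else is reachable below β; 4 in all.

4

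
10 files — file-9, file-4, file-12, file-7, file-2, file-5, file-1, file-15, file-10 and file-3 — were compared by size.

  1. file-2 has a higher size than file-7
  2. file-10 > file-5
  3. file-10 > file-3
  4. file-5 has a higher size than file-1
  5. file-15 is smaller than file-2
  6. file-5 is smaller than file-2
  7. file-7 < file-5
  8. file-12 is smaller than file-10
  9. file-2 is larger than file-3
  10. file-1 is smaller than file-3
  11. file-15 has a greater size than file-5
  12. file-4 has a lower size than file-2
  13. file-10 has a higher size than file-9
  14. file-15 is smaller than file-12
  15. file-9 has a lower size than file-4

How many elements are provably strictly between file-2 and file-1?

Chaining upward from file-1 reaches: file-5, file-15, file-12, file-3, file-10.
Chaining downward from file-2 reaches: file-7, file-5, file-15, file-9, file-3, file-4.
Strictly between file-1 and file-2 are those in both lists: file-5, file-15, file-3 — 3 elements.

3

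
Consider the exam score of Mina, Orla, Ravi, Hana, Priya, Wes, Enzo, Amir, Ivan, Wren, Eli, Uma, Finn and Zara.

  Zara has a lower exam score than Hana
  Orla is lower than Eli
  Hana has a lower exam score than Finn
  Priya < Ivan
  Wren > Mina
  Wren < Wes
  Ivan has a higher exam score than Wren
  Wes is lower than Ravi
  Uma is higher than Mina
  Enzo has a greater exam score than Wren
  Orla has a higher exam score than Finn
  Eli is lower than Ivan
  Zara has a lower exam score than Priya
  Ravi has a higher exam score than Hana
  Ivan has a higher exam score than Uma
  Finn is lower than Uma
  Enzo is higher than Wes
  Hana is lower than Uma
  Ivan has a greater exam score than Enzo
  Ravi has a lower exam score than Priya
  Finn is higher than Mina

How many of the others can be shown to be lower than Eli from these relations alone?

Directly below Eli: Orla.
One step further: Finn (2 so far).
One step further: Mina, Hana (4 so far).
One step further: Zara (5 so far).
No other element is forced below Eli by the given relations, so the count is 5.

5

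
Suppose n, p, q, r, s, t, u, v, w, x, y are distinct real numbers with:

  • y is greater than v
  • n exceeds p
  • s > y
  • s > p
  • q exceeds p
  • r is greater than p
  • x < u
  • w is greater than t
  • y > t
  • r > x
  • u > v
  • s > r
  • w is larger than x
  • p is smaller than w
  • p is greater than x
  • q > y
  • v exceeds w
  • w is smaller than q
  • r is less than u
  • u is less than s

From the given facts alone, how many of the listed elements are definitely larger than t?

The elements the relations force above t are w, v, y, u, s, q — no chain reaches any other.
That is 6.

6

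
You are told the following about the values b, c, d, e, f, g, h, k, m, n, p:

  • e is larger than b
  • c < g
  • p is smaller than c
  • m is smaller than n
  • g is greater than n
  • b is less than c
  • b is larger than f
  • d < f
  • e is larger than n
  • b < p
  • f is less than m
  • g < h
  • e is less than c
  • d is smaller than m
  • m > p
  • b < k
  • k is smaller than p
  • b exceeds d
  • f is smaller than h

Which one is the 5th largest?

Piecing the relations together gives one ordering: d < f < b < k < p < m < n < e < c < g < h.
Counting 5 from the largest end gives n.

n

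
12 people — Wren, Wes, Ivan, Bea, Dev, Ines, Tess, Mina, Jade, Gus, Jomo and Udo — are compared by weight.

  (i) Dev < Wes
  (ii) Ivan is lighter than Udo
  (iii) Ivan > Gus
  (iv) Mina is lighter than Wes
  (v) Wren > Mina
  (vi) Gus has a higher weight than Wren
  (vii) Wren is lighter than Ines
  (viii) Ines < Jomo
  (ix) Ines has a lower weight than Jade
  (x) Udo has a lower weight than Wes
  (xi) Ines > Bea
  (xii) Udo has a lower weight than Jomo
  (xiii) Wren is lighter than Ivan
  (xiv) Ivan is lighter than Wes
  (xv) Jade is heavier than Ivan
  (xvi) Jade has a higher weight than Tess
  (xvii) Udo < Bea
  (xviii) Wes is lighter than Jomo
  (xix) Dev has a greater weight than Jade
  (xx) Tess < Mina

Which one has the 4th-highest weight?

The consecutive relations fix a unique order: Tess < Mina < Wren < Gus < Ivan < Udo < Bea < Ines < Jade < Dev < Wes < Jomo.
Counting 4 from the largest end gives Jade.

Jade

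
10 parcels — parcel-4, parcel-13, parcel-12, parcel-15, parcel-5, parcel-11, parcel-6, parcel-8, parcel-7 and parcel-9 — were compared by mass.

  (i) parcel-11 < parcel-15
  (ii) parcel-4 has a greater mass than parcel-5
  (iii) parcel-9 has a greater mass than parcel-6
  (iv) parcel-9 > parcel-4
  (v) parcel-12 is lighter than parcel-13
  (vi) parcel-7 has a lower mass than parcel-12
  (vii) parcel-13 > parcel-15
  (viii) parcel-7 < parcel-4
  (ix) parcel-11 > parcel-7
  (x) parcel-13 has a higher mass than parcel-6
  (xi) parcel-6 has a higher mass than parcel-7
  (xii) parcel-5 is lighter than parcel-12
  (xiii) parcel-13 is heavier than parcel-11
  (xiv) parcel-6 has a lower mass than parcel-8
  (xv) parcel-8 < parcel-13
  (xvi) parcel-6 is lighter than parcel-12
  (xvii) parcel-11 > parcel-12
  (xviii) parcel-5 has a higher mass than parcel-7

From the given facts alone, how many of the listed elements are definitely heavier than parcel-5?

6

Directly above parcel-5: parcel-4, parcel-12.
One step further: parcel-9, parcel-11, parcel-13 (5 so far).
One step further: parcel-15 (6 so far).
Nothing else is reachable above parcel-5; 6 in all.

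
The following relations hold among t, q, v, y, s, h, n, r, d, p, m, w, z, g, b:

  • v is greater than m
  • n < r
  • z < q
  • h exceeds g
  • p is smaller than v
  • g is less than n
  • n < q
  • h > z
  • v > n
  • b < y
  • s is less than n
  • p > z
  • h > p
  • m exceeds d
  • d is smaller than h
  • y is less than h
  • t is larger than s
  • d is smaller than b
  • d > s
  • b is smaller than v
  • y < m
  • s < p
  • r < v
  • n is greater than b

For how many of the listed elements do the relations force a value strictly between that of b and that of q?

1

Chaining upward from b reaches: y, n, r, m, h, v.
Chaining downward from q reaches: s, z, d, g, n.
Strictly between b and q are those in both lists: n — 1 element.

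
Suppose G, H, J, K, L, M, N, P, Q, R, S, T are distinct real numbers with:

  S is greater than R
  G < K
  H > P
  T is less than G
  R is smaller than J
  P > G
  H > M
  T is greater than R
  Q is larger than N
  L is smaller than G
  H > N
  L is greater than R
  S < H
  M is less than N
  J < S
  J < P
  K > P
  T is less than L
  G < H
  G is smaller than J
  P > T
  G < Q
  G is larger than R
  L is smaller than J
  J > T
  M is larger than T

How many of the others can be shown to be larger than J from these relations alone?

Directly above J: S, P.
One step further: H, K (4 so far).
No other element is forced above J by the given relations, so the count is 4.

4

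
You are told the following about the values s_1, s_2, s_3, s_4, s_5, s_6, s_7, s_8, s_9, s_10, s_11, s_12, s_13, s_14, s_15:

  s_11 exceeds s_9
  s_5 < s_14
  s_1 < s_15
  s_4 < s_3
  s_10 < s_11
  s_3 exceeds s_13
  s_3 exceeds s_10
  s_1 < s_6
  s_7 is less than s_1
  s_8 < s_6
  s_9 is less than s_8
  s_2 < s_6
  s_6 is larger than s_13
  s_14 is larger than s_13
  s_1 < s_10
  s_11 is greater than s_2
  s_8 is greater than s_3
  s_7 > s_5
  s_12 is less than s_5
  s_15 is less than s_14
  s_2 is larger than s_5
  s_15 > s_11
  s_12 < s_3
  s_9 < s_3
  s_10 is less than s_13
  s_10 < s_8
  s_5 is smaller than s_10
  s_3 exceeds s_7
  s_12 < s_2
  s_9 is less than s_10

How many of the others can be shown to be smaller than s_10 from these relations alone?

5

The elements the relations force below s_10 are s_12, s_5, s_9, s_7, s_1 — no chain reaches any other.
That is 5.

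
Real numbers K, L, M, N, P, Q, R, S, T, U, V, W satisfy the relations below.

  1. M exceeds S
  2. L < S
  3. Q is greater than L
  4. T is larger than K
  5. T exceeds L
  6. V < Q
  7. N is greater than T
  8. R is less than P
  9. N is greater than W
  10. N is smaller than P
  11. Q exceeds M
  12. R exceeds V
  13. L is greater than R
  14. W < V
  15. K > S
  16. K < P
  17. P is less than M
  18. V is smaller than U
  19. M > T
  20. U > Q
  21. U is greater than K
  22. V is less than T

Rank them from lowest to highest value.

Each adjacent pair is fixed by a given relation: W < V; V < R; R < L; L < S; S < K; K < T; T < N; N < P; P < M; M < Q; Q < U. Chaining them end to end gives the full order.

W < V < R < L < S < K < T < N < P < M < Q < U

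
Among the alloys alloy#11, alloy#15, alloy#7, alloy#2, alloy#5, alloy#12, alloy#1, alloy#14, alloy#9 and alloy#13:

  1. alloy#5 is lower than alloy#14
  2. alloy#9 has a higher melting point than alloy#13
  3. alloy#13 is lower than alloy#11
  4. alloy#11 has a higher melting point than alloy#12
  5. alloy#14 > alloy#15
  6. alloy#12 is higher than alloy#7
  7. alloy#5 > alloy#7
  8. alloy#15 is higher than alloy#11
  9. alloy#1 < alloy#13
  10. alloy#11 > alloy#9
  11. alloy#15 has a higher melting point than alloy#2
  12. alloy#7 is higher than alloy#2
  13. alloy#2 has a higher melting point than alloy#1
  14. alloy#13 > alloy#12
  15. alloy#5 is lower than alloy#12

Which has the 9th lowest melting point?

alloy#15

Chaining the given pairs: alloy#1 < alloy#2 < alloy#7 < alloy#5 < alloy#12 < alloy#13 < alloy#9 < alloy#11 < alloy#15 < alloy#14.
The 9th smallest is alloy#15.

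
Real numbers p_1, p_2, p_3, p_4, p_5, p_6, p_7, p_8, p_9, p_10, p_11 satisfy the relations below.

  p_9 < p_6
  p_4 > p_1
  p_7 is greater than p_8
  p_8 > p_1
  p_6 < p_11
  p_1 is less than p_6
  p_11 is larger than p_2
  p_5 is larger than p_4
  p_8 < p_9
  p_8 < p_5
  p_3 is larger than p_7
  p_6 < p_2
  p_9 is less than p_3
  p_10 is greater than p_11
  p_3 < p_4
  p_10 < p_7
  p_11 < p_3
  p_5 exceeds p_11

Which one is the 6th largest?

p_11

Chaining the given pairs: p_1 < p_8 < p_9 < p_6 < p_2 < p_11 < p_10 < p_7 < p_3 < p_4 < p_5.
Counting 6 from the largest end gives p_11.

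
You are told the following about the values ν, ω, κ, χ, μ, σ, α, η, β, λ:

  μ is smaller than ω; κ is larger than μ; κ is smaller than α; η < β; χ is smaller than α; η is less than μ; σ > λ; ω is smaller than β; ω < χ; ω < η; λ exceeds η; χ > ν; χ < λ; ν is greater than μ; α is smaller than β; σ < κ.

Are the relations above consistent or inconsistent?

Chaining the given relations yields ω < η < μ, so ω < μ. But one relation states μ < ω. These cannot both hold.

inconsistent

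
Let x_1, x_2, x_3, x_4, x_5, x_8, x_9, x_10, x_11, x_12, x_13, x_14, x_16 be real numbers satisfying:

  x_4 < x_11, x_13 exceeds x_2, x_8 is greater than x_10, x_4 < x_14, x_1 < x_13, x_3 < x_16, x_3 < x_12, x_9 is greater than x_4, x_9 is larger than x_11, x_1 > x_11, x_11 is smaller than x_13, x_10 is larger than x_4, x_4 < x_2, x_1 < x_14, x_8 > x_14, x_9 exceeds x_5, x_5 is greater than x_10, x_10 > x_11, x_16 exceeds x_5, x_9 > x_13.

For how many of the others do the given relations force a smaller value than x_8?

The elements the relations force below x_8 are x_4, x_11, x_10, x_1, x_14 — no chain reaches any other.
That is 5.

5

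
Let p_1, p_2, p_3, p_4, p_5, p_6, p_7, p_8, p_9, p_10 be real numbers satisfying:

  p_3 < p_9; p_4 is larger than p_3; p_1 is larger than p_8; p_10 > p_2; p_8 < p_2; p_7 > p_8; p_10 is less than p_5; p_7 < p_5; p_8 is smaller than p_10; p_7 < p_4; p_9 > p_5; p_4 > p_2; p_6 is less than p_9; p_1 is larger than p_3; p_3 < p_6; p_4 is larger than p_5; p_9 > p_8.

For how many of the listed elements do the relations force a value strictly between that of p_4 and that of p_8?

The relations place p_8 below p_4. An element lies strictly between them when it is forced above p_8 and also forced below p_4.
Above p_8: {p_2, p_7, p_1, p_10, p_5, p_9}. Below p_4: {p_2, p_3, p_7, p_10, p_5}.
Intersection: {p_2, p_7, p_10, p_5} — 4.

4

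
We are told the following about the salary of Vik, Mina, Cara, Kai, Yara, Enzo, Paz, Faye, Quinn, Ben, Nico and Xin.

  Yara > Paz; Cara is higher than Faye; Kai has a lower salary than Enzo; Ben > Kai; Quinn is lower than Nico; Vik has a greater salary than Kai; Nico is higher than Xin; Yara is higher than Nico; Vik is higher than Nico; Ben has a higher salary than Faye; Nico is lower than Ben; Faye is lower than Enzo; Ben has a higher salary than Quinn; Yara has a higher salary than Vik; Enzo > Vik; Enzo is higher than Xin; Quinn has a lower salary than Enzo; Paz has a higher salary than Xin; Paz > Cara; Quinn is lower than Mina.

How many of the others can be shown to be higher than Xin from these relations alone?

Directly above Xin: Nico, Paz, Enzo.
One step further: Vik, Yara, Ben (6 so far).
No other element is forced above Xin by the given relations, so the count is 6.

6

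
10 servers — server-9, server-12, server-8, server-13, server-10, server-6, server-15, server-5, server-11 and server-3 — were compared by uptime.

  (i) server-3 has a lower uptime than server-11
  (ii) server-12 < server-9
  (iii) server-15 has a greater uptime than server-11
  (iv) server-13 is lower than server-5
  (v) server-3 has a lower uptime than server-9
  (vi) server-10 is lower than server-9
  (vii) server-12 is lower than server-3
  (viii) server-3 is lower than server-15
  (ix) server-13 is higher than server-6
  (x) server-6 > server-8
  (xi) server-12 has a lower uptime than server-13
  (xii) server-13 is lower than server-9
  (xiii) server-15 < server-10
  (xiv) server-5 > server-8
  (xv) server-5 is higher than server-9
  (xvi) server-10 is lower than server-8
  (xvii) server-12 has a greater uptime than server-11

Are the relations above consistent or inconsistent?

We have server-3 < server-11 stated directly, yet also server-11 < server-12 < server-3 by chaining the others — so server-11 < server-3. Contradiction.

inconsistent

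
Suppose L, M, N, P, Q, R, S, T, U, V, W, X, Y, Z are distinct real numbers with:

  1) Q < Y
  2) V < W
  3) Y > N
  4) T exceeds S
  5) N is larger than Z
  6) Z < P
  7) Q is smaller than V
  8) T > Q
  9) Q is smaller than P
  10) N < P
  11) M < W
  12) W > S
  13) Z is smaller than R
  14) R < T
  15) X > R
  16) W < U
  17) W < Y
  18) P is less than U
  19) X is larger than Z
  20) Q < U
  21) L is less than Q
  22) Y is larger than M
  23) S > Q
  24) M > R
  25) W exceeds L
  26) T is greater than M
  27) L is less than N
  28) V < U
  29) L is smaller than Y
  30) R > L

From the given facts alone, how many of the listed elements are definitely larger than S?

4

From S the given relations immediately reach W, T.
From those, U, Y — 4 in total.
Nothing else is reachable above S; 4 in all.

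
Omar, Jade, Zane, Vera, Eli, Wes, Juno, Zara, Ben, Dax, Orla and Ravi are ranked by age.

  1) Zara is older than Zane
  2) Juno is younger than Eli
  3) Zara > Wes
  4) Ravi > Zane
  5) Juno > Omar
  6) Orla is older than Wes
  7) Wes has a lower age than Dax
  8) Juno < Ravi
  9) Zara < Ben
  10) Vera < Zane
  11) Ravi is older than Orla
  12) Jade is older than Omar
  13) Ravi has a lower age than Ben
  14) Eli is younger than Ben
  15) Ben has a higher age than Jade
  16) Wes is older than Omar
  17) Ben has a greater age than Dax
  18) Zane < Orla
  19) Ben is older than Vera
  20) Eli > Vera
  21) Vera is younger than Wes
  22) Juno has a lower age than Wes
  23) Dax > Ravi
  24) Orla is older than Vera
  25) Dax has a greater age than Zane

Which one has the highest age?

Vera is not greatest since Vera < Ben; Omar is not greatest since Omar < Jade; Juno is not greatest since Juno < Ravi; Wes is not greatest since Wes < Orla; Zane is not greatest since Zane < Dax; Zara is not greatest since Zara < Ben; Jade is not greatest since Jade < Ben; Orla is not greatest since Orla < Ravi; Ravi is not greatest since Ravi < Dax; Dax is not greatest since Dax < Ben; Eli is not greatest since Eli < Ben.
Only Ben has nothing above it, so Ben is the highest age.

Ben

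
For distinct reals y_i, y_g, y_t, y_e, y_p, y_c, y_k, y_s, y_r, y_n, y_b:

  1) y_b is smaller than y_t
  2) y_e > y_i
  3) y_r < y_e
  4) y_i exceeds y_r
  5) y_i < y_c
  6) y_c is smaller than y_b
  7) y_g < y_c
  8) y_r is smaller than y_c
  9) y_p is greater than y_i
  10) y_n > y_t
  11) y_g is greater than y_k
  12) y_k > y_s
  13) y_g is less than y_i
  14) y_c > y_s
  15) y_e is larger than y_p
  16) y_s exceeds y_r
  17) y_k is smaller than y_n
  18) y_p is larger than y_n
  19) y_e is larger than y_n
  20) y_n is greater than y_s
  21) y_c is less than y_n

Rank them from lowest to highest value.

y_r < y_s < y_k < y_g < y_i < y_c < y_b < y_t < y_n < y_p < y_e

Nothing is placed below y_r, so it is least; from there y_r < y_s; y_s < y_k; y_k < y_g; y_g < y_i; y_i < y_c; y_c < y_b; y_b < y_t; y_t < y_n; y_n < y_p; y_p < y_e, each given directly.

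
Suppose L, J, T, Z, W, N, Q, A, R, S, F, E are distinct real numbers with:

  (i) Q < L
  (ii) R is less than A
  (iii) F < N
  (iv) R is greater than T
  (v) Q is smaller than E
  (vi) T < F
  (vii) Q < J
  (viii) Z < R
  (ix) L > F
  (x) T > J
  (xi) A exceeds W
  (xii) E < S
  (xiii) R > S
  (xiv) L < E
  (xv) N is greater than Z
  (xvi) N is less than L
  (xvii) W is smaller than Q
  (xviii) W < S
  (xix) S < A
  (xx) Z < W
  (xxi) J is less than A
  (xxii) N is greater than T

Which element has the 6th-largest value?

N

Piecing the relations together gives one ordering: Z < W < Q < J < T < F < N < L < E < S < R < A.
Counting 6 from the largest end gives N.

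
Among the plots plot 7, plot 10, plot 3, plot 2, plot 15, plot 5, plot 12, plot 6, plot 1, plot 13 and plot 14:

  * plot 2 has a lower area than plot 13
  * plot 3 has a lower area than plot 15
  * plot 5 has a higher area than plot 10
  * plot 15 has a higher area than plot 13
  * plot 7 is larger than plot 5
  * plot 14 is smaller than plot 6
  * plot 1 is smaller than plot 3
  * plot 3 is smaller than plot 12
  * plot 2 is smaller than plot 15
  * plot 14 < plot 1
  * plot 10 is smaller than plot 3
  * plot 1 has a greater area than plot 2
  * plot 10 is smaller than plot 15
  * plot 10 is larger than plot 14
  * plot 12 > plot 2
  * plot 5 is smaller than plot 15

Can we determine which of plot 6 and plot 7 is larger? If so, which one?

Following every chain through plot 6: below plot 6 we get plot 14.
plot 7 is not reached, and no chain runs the other way from plot 7 to plot 6.
So the given relations leave the order of plot 6 and plot 7 undetermined.

undetermined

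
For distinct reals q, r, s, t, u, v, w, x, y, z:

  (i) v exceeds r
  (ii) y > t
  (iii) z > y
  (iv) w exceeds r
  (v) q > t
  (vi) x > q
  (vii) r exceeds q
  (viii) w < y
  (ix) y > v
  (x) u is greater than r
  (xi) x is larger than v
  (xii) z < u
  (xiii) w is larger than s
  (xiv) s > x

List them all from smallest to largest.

The consecutive links are each given: t < q; q < r; r < v; v < x; x < s; s < w; w < y; y < z; z < u.

t < q < r < v < x < s < w < y < z < u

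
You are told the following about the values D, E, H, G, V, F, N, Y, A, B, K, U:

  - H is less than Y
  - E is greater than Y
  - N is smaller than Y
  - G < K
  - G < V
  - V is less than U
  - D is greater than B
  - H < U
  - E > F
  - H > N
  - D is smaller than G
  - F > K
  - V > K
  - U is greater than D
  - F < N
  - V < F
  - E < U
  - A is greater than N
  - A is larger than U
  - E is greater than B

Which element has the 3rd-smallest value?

Piecing the relations together gives one ordering: B < D < G < K < V < F < N < H < Y < E < U < A.
Counting 3 from the smallest end gives G.

G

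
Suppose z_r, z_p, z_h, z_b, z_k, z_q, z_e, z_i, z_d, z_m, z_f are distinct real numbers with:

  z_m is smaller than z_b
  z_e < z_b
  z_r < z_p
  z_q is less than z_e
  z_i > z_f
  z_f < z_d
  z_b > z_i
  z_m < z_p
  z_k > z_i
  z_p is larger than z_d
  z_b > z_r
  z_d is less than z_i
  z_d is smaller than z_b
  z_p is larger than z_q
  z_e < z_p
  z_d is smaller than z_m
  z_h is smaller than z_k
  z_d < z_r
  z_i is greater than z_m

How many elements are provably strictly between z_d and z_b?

3

Chaining upward from z_d reaches: z_r, z_m, z_i, z_k, z_p.
Chaining downward from z_b reaches: z_q, z_f, z_e, z_r, z_m, z_i.
Strictly between z_d and z_b are those in both lists: z_r, z_m, z_i — 3 elements.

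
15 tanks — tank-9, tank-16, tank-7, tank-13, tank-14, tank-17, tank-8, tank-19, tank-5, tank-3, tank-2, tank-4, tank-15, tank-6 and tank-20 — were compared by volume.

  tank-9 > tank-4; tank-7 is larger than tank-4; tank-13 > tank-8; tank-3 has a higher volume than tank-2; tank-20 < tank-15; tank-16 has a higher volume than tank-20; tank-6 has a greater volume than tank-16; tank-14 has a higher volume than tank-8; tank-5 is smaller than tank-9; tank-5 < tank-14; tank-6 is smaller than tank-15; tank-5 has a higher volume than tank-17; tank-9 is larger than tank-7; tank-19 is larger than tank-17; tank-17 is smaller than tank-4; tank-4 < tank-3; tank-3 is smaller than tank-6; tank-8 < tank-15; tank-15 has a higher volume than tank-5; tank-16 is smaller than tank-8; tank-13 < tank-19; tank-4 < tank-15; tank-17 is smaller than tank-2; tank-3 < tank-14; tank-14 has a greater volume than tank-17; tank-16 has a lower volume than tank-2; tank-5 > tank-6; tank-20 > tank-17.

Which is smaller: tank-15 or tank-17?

tank-17

Following the relations from tank-17: tank-17 < tank-20 < tank-16 < tank-2 < tank-3 < tank-6 < tank-5 < tank-15.
So tank-17 < tank-15; tank-17 is the smaller of the two.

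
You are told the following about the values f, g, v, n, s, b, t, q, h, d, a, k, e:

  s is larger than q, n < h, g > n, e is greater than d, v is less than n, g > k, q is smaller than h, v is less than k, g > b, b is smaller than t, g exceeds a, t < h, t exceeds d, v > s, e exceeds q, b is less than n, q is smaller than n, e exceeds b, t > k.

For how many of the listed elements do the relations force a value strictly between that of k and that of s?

1

The relations place s below k. An element lies strictly between them when it is forced above s and also forced below k.
Above s: {v, n, t, g, h}. Below k: {q, v}.
Intersection: {v} — 1.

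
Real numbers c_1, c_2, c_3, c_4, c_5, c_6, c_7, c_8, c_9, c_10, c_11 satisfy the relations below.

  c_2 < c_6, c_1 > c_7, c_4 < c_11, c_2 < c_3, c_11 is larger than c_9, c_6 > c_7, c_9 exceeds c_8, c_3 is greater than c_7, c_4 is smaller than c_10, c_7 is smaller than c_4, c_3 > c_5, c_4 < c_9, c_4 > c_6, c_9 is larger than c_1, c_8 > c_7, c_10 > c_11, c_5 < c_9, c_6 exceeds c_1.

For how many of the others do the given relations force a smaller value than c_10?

The elements the relations force below c_10 are c_2, c_5, c_7, c_1, c_6, c_4, c_8, c_9, c_11 — no chain reaches any other.
That is 9.

9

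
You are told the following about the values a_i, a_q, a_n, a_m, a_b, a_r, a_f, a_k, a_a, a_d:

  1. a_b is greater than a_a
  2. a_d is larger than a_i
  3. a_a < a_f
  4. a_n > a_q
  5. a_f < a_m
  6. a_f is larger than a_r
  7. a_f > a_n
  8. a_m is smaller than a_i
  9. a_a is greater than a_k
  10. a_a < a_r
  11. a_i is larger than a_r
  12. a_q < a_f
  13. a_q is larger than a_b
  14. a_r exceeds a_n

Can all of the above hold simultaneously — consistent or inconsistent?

The single ordering a_k < a_a < a_b < a_q < a_n < a_r < a_f < a_m < a_i < a_d satisfies every listed relation, so no contradiction arises.

consistent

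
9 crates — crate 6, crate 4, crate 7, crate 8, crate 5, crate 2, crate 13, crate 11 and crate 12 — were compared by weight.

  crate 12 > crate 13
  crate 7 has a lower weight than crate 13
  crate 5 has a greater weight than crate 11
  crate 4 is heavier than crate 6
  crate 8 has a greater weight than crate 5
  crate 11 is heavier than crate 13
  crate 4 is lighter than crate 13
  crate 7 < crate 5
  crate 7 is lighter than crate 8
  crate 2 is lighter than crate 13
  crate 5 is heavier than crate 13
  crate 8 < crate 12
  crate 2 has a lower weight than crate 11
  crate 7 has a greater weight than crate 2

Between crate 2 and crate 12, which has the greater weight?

crate 12

crate 2 < crate 7 < crate 13 < crate 11 < crate 5 < crate 8 < crate 12, by transitivity through crate 7, crate 13, crate 11, crate 5, crate 8.
So crate 2 < crate 12; crate 12 is the heavier of the two.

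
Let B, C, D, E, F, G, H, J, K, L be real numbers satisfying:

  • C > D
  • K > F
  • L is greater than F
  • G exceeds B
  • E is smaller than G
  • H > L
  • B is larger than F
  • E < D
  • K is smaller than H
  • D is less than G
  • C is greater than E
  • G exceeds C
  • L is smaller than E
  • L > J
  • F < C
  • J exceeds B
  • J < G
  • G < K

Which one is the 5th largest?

Chaining the given pairs: F < B < J < L < E < D < C < G < K < H.
The 5th largest is D.

D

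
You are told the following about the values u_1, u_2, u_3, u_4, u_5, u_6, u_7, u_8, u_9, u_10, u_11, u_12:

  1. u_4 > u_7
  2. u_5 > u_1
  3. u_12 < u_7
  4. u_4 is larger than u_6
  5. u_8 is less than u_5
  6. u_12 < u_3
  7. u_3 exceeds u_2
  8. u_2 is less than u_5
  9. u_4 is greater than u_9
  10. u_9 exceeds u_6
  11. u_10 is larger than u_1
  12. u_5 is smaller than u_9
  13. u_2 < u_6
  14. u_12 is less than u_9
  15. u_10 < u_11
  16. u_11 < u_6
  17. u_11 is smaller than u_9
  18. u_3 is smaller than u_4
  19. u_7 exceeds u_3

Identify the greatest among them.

u_4

Chaining downward from u_4: directly below it, u_3, u_6, u_7, u_9; then u_2, u_12, u_11, u_5; then u_1, u_10, u_8.
That covers every other element, and nothing is given above u_4, so u_4 is the greatest.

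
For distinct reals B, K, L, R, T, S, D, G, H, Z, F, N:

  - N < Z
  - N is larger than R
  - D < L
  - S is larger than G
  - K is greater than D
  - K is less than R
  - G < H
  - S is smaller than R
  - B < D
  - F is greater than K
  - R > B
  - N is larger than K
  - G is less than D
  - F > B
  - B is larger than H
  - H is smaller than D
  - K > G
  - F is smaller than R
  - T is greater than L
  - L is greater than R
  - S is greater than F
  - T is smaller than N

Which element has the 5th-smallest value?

K

The consecutive relations fix a unique order: G < H < B < D < K < F < S < R < L < T < N < Z.
Counting 5 from the smallest end gives K.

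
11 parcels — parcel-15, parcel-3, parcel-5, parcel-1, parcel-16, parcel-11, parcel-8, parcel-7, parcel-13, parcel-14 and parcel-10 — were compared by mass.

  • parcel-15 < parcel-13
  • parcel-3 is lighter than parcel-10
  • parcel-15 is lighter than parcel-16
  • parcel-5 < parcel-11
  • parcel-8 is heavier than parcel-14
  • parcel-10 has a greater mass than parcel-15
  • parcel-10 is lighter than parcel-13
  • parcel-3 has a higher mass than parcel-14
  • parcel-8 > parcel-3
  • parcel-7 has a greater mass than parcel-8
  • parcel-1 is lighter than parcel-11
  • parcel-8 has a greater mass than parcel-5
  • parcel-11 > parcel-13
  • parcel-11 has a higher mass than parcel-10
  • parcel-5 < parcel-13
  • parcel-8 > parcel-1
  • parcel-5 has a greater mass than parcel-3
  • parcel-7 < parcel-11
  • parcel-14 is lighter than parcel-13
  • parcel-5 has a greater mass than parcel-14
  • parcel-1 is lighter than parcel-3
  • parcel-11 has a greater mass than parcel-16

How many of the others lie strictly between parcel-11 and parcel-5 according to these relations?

Chaining upward from parcel-5 reaches: parcel-13, parcel-8, parcel-7.
Chaining downward from parcel-11 reaches: parcel-15, parcel-16, parcel-14, parcel-1, parcel-3, parcel-10, parcel-13, parcel-8, parcel-7.
Strictly between parcel-5 and parcel-11 are those in both lists: parcel-13, parcel-8, parcel-7 — 3 elements.

3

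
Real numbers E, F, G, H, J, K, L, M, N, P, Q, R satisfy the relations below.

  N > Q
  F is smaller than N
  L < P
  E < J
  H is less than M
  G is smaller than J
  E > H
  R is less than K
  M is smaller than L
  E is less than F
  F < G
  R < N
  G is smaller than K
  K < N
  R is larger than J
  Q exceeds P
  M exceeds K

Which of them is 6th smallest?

R

Chaining the given pairs: H < E < F < G < J < R < K < M < L < P < Q < N.
The 6th smallest is R.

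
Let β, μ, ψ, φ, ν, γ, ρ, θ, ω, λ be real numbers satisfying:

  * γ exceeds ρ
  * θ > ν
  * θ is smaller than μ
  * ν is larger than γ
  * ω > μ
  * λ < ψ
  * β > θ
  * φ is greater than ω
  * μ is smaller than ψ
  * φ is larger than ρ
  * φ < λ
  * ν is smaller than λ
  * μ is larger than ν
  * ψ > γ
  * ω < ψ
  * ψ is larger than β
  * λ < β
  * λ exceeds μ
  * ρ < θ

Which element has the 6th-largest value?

Piecing the relations together gives one ordering: ρ < γ < ν < θ < μ < ω < φ < λ < β < ψ.
The 6th largest is μ.

μ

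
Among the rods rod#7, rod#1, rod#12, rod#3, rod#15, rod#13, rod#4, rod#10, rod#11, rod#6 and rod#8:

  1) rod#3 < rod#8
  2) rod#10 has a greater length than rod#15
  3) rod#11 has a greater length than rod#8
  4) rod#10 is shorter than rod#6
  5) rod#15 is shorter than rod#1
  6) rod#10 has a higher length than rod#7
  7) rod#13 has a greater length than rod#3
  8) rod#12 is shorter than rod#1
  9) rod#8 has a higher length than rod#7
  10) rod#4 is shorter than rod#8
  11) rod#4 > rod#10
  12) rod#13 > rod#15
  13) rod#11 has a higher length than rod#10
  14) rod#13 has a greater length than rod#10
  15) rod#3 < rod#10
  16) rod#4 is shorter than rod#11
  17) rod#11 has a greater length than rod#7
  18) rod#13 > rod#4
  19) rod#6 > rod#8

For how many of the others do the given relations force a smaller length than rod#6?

6

The elements the relations force below rod#6 are rod#7, rod#15, rod#3, rod#10, rod#4, rod#8 — no chain reaches any other.
That is 6.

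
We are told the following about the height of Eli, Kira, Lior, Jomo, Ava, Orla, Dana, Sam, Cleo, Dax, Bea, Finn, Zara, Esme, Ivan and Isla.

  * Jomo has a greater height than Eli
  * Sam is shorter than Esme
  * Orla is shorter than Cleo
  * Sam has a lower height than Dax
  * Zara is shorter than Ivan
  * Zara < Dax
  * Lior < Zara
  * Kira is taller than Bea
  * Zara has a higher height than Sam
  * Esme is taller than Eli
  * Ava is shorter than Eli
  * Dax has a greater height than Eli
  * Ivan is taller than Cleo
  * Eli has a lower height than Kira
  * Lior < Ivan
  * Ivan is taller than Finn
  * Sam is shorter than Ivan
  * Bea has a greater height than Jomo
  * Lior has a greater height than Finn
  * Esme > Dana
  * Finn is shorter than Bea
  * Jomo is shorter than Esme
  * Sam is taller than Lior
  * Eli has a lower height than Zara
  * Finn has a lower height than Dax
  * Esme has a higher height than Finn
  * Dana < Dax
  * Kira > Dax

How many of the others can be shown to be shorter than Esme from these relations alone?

7

From Esme the given relations immediately reach Finn, Sam, Dana, Eli, Jomo.
From those, Ava, Lior — 7 in total.
No other element is forced below Esme by the given relations, so the count is 7.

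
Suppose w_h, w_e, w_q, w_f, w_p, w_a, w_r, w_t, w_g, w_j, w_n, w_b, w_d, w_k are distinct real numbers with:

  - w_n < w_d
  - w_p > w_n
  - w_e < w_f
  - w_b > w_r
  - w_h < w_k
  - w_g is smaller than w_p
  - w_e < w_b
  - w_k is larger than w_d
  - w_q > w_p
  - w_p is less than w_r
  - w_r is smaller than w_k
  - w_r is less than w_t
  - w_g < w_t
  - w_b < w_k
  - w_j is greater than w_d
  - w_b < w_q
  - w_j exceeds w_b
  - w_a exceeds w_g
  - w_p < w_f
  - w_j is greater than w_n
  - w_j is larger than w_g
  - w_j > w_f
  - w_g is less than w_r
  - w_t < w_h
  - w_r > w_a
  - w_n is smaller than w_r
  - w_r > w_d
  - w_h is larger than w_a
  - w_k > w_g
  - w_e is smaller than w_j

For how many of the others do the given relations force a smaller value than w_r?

5

From w_r the given relations immediately reach w_n, w_d, w_g, w_p, w_a.
Nothing else is reachable below w_r; 5 in all.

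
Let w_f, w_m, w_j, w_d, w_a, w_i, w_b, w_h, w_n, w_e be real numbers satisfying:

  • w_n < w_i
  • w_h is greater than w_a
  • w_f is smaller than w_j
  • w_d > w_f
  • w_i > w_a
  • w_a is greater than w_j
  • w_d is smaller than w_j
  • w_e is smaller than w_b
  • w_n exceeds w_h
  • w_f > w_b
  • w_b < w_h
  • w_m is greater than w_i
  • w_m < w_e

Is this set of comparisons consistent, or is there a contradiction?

inconsistent

Chaining the given relations yields w_m < w_e < w_b < w_f < w_d < w_j < w_a < w_h < w_n < w_i, so w_m < w_i. But one relation states w_i < w_m. These cannot both hold.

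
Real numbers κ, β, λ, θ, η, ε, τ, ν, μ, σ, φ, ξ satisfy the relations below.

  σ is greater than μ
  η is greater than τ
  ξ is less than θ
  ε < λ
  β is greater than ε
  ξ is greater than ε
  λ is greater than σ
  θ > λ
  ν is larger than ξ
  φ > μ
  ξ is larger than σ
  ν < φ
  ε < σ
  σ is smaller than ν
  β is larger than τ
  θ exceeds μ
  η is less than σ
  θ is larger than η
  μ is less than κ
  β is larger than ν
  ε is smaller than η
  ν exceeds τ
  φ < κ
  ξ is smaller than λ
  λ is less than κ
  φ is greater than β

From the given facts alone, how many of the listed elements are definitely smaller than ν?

6

Directly below ν: τ, σ, ξ.
One step further: μ, ε, η (6 so far).
Nothing else is reachable below ν; 6 in all.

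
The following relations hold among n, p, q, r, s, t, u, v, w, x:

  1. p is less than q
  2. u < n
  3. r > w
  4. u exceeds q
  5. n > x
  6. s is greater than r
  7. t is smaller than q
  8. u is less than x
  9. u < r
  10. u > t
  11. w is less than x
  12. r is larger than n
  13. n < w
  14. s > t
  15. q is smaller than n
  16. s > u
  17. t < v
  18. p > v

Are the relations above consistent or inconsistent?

inconsistent

Chaining the given relations yields x < n < w, so x < w. But one relation states w < x. These cannot both hold.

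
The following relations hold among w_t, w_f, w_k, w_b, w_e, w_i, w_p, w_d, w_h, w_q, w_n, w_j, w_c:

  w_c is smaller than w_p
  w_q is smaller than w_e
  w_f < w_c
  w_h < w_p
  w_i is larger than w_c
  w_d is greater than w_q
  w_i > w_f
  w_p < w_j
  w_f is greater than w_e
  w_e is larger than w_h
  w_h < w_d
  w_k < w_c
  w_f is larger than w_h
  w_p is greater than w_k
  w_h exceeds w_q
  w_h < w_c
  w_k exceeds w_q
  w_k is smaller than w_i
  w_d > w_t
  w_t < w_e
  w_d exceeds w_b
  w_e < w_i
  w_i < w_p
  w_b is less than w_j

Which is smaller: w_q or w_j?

Following the relations from w_q: w_q < w_h < w_e < w_f < w_c < w_i < w_p < w_j.
So w_q < w_j; w_q is the smaller of the two.

w_q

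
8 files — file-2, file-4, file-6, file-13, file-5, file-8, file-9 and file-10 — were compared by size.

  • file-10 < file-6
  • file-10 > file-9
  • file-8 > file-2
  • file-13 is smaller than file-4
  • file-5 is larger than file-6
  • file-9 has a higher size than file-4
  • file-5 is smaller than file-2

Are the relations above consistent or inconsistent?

The single ordering file-13 < file-4 < file-9 < file-10 < file-6 < file-5 < file-2 < file-8 satisfies every listed relation, so no contradiction arises.

consistent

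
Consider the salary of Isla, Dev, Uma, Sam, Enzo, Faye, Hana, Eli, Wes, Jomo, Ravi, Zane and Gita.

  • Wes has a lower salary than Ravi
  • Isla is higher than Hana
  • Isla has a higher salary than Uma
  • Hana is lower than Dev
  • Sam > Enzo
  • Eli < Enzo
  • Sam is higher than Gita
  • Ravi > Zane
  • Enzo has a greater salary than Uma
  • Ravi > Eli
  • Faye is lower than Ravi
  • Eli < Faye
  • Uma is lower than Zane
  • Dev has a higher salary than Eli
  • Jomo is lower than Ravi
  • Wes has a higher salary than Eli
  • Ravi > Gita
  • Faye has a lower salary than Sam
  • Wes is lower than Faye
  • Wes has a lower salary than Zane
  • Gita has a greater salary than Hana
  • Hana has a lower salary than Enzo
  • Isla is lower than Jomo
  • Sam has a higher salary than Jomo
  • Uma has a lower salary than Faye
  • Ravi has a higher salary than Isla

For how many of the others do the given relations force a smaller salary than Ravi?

9

The elements the relations force below Ravi are Uma, Hana, Eli, Isla, Gita, Jomo, Wes, Faye, Zane — no chain reaches any other.
That is 9.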